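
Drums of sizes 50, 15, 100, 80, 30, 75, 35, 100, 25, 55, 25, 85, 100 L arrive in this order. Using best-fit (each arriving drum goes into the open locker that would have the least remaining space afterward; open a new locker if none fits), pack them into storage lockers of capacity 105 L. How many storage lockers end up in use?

  50 → locker 1 (new)  [load 50/105]
  15 → locker 1  [load 65/105]
  100 → locker 2 (new)  [load 100/105]
  80 → locker 3 (new)  [load 80/105]
  30 → locker 1  [load 95/105]
  75 → locker 4 (new)  [load 75/105]
  35 → locker 5 (new)  [load 35/105]
  100 → locker 6 (new)  [load 100/105]
  25 → locker 3  [load 105/105]
  55 → locker 5  [load 90/105]
  25 → locker 4  [load 100/105]
  85 → locker 7 (new)  [load 85/105]
  100 → locker 8 (new)  [load 100/105]
8 storage lockers opened.

8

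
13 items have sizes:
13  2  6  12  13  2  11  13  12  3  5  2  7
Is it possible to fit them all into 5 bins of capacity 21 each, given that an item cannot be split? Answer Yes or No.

No

Total = 101; ⌈101/21⌉ = 5.
6 items each exceed half the capacity and cannot share a bin, forcing at least 6 bins.
At least 6 bins are required, but only 5 are allowed.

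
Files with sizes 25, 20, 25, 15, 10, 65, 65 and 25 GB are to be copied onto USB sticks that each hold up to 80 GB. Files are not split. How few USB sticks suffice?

Total = 65 + 65 + 25 + 25 + 25 + 20 + 15 + 10 = 250 GB.
Lower bound: ⌈250/80⌉ = 4 USB sticks.
A packing using 4 USB sticks:
  USB stick 1: 65 + 15 = 80
  USB stick 2: 65 + 10 = 75
  USB stick 3: 25 + 25 + 25 = 75
  USB stick 4: 20 = 20
This matches the lower bound, so 4 is optimal.

4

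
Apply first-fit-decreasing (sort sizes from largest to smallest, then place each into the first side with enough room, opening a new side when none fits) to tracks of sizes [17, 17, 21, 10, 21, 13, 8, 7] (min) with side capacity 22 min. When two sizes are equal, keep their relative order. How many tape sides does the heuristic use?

6

Sorted descending: 21, 21, 17, 17, 13, 10, 8, 7.
  21 → side 1 (new)  [load 21/22]
  21 → side 2 (new)  [load 21/22]
  17 → side 3 (new)  [load 17/22]
  17 → side 4 (new)  [load 17/22]
  13 → side 5 (new)  [load 13/22]
  10 → side 6 (new)  [load 10/22]
  8 → side 5  [load 21/22]
  7 → side 6  [load 17/22]
6 tape sides opened.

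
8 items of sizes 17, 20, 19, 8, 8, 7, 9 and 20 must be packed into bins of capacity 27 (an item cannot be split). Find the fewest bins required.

5

Total = 20 + 20 + 19 + 17 + 9 + 8 + 8 + 7 = 108.
Lower bound: ⌈108/27⌉ = 4 bins.
A packing using 5 bins:
  bin 1: 20 + 7 = 27
  bin 2: 20 = 20
  bin 3: 19 + 8 = 27
  bin 4: 17 + 9 = 26
  bin 5: 8 = 8
No arrangement into 4 bins stays within capacity, so 5 is optimal.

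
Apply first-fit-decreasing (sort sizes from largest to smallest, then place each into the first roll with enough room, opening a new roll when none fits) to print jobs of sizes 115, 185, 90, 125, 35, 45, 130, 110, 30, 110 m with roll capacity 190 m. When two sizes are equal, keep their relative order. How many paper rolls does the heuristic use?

Sorted descending: 185, 130, 125, 115, 110, 110, 90, 45, 35, 30.
  185 → roll 1 (new)  [load 185/190]
  130 → roll 2 (new)  [load 130/190]
  125 → roll 3 (new)  [load 125/190]
  115 → roll 4 (new)  [load 115/190]
  110 → roll 5 (new)  [load 110/190]
  110 → roll 6 (new)  [load 110/190]
  90 → roll 7 (new)  [load 90/190]
  45 → roll 2  [load 175/190]
  35 → roll 3  [load 160/190]
  30 → roll 3  [load 190/190]
7 paper rolls opened.

7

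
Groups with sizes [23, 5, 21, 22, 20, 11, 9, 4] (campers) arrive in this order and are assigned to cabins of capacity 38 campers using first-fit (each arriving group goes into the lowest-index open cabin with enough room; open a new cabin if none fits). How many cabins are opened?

  23 → cabin 1 (new)  [load 23/38]
  5 → cabin 1  [load 28/38]
  21 → cabin 2 (new)  [load 21/38]
  22 → cabin 3 (new)  [load 22/38]
  20 → cabin 4 (new)  [load 20/38]
  11 → cabin 2  [load 32/38]
  9 → cabin 1  [load 37/38]
  4 → cabin 2  [load 36/38]
4 cabins opened.

4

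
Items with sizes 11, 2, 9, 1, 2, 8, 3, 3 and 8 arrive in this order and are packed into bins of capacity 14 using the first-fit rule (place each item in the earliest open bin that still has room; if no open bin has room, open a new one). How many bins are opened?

  11 → bin 1 (new)  [load 11/14]
  2 → bin 1  [load 13/14]
  9 → bin 2 (new)  [load 9/14]
  1 → bin 1  [load 14/14]
  2 → bin 2  [load 11/14]
  8 → bin 3 (new)  [load 8/14]
  3 → bin 2  [load 14/14]
  3 → bin 3  [load 11/14]
  8 → bin 4 (new)  [load 8/14]
4 bins opened.

4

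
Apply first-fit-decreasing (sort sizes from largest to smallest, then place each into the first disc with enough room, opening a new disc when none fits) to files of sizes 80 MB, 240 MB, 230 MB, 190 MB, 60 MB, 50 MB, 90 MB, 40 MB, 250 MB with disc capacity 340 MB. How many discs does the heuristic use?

Sorted descending: 250, 240, 230, 190, 90, 80, 60, 50, 40.
  250 → disc 1 (new)  [load 250/340]
  240 → disc 2 (new)  [load 240/340]
  230 → disc 3 (new)  [load 230/340]
  190 → disc 4 (new)  [load 190/340]
  90 → disc 1  [load 340/340]
  80 → disc 2  [load 320/340]
  60 → disc 3  [load 290/340]
  50 → disc 3  [load 340/340]
  40 → disc 4  [load 230/340]
4 discs opened.

4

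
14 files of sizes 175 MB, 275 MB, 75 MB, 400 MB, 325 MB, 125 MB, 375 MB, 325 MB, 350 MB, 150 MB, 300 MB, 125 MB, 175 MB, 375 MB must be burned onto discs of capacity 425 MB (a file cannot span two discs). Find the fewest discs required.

Total = 400 + 375 + 375 + 350 + 325 + 325 + 300 + 275 + 175 + 175 + 150 + 125 + 125 + 75 = 3550 MB.
Lower bound: ⌈3550/425⌉ = 9 discs.
A packing using 10 discs:
  disc 1: 400 = 400
  disc 2: 375 = 375
  disc 3: 375 = 375
  disc 4: 350 + 75 = 425
  disc 5: 325 = 325
  disc 6: 325 = 325
  disc 7: 300 + 125 = 425
  disc 8: 275 + 150 = 425
  disc 9: 175 + 175 = 350
  disc 10: 125 = 125
No arrangement into 9 discs stays within capacity, so 10 is optimal.

10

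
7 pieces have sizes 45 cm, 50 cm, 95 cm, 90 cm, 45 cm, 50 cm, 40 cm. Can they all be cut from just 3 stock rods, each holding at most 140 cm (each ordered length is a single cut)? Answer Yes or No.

Yes

A valid assignment using 3 stock rods:
  stock rod 1: 95 + 45 = 140
  stock rod 2: 90 + 50 = 140
  stock rod 3: 50 + 45 + 40 = 135
Every load is within 140 cm, so 3 stock rods suffice.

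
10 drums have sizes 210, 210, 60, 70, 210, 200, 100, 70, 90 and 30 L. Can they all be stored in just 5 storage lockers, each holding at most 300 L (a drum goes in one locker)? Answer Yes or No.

Yes

A valid assignment using 5 storage lockers:
  locker 1: 210 + 90 = 300
  locker 2: 210 + 70 = 280
  locker 3: 210 + 70 = 280
  locker 4: 200 + 100 = 300
  locker 5: 60 + 30 = 90
Every load is within 300 L, so 5 storage lockers suffice.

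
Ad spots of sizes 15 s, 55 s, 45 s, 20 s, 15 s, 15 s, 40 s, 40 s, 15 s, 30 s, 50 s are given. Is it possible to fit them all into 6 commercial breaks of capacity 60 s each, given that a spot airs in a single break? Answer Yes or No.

Yes

A valid assignment using 6 commercial breaks:
  break 1: 55 = 55
  break 2: 50 = 50
  break 3: 45 + 15 = 60
  break 4: 40 + 20 = 60
  break 5: 40 + 15 = 55
  break 6: 30 + 15 + 15 = 60
Every load is within 60 s, so 6 commercial breaks suffice.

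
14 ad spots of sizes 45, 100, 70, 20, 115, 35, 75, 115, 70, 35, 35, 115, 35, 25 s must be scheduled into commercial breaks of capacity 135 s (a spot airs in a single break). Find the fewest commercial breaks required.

8

Total = 115 + 115 + 115 + 100 + 75 + 70 + 70 + 45 + 35 + 35 + 35 + 35 + 25 + 20 = 890 s.
Lower bound: ⌈890/135⌉ = 7 commercial breaks.
A packing using 8 commercial breaks:
  break 1: 115 + 20 = 135
  break 2: 115 = 115
  break 3: 115 = 115
  break 4: 100 + 35 = 135
  break 5: 75 + 45 = 120
  break 6: 70 + 35 + 25 = 130
  break 7: 70 + 35 = 105
  break 8: 35 = 35
No arrangement into 7 commercial breaks stays within capacity, so 8 is optimal.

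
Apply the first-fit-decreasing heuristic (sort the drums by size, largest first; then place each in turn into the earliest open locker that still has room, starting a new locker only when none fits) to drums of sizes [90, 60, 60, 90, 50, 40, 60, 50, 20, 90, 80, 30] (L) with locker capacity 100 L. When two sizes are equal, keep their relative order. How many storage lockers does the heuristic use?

8

Sorted descending: 90, 90, 90, 80, 60, 60, 60, 50, 50, 40, 30, 20.
  90 → locker 1 (new)  [load 90/100]
  90 → locker 2 (new)  [load 90/100]
  90 → locker 3 (new)  [load 90/100]
  80 → locker 4 (new)  [load 80/100]
  60 → locker 5 (new)  [load 60/100]
  60 → locker 6 (new)  [load 60/100]
  60 → locker 7 (new)  [load 60/100]
  50 → locker 8 (new)  [load 50/100]
  50 → locker 8  [load 100/100]
  40 → locker 5  [load 100/100]
  30 → locker 6  [load 90/100]
  20 → locker 4  [load 100/100]
8 storage lockers opened.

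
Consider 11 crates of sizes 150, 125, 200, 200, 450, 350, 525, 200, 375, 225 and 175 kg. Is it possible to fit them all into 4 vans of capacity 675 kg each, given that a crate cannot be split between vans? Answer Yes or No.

Total = 2975 kg; ⌈2975/675⌉ = 5.
At least 5 vans are required, but only 4 are allowed.

No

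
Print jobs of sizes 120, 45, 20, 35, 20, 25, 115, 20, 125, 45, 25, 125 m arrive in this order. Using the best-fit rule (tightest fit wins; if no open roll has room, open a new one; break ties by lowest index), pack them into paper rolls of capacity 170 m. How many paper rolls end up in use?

  120 → roll 1 (new)  [load 120/170]
  45 → roll 1  [load 165/170]
  20 → roll 2 (new)  [load 20/170]
  35 → roll 2  [load 55/170]
  20 → roll 2  [load 75/170]
  25 → roll 2  [load 100/170]
  115 → roll 3 (new)  [load 115/170]
  20 → roll 3  [load 135/170]
  125 → roll 4 (new)  [load 125/170]
  45 → roll 4  [load 170/170]
  25 → roll 3  [load 160/170]
  125 → roll 5 (new)  [load 125/170]
5 paper rolls opened.

5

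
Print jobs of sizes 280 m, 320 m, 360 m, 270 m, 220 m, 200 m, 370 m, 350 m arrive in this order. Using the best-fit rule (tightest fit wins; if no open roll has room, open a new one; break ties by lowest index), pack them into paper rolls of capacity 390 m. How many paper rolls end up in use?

8

  280 → roll 1 (new)  [load 280/390]
  320 → roll 2 (new)  [load 320/390]
  360 → roll 3 (new)  [load 360/390]
  270 → roll 4 (new)  [load 270/390]
  220 → roll 5 (new)  [load 220/390]
  200 → roll 6 (new)  [load 200/390]
  370 → roll 7 (new)  [load 370/390]
  350 → roll 8 (new)  [load 350/390]
8 paper rolls opened.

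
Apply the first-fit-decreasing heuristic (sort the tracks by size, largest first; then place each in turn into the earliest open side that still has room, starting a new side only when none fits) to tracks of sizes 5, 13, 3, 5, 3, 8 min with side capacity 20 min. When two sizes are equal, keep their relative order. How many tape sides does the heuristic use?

2

Sorted descending: 13, 8, 5, 5, 3, 3.
  13 → side 1 (new)  [load 13/20]
  8 → side 2 (new)  [load 8/20]
  5 → side 1  [load 18/20]
  5 → side 2  [load 13/20]
  3 → side 2  [load 16/20]
  3 → side 2  [load 19/20]
2 tape sides opened.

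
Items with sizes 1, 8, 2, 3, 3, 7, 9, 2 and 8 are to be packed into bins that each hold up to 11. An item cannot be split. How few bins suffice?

Total = 9 + 8 + 8 + 7 + 3 + 3 + 2 + 2 + 1 = 43.
Lower bound: ⌈43/11⌉ = 4 bins.
A packing using 4 bins:
  bin 1: 9 + 2 = 11
  bin 2: 8 + 3 = 11
  bin 3: 8 + 3 = 11
  bin 4: 7 + 2 + 1 = 10
This matches the lower bound, so 4 is optimal.

4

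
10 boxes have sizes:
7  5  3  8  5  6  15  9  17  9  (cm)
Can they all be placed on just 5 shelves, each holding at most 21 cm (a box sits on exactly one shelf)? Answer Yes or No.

A valid assignment using 5 shelves:
  shelf 1: 17 + 3 = 20
  shelf 2: 15 + 6 = 21
  shelf 3: 9 + 9 = 18
  shelf 4: 8 + 7 + 5 = 20
  shelf 5: 5 = 5
Every load is within 21 cm, so 5 shelves suffice.

Yes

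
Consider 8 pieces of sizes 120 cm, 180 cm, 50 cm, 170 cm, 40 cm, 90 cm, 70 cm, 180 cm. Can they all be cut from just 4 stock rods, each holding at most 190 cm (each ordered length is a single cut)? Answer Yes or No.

Total = 900 cm; ⌈900/190⌉ = 5.
At least 5 stock rods are required, but only 4 are allowed.

No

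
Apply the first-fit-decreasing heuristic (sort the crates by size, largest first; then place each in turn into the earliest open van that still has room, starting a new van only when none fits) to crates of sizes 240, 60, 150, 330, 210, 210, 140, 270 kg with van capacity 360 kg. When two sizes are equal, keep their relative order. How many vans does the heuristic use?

5

Sorted descending: 330, 270, 240, 210, 210, 150, 140, 60.
  330 → van 1 (new)  [load 330/360]
  270 → van 2 (new)  [load 270/360]
  240 → van 3 (new)  [load 240/360]
  210 → van 4 (new)  [load 210/360]
  210 → van 5 (new)  [load 210/360]
  150 → van 4  [load 360/360]
  140 → van 5  [load 350/360]
  60 → van 2  [load 330/360]
5 vans opened.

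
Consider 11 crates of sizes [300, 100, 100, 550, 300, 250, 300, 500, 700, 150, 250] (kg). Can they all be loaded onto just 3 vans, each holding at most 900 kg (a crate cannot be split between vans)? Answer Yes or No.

Total = 3500 kg; ⌈3500/900⌉ = 4.
At least 4 vans are required, but only 3 are allowed.

No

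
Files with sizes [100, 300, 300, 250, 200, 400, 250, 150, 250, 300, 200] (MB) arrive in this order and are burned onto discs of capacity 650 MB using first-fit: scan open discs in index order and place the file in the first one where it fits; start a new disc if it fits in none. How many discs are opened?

  100 → disc 1 (new)  [load 100/650]
  300 → disc 1  [load 400/650]
  300 → disc 2 (new)  [load 300/650]
  250 → disc 1  [load 650/650]
  200 → disc 2  [load 500/650]
  400 → disc 3 (new)  [load 400/650]
  250 → disc 3  [load 650/650]
  150 → disc 2  [load 650/650]
  250 → disc 4 (new)  [load 250/650]
  300 → disc 4  [load 550/650]
  200 → disc 5 (new)  [load 200/650]
5 discs opened.

5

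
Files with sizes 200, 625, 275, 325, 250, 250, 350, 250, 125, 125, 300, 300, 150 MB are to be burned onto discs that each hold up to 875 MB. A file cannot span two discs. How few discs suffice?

5

Total = 625 + 350 + 325 + 300 + 300 + 275 + 250 + 250 + 250 + 200 + 150 + 125 + 125 = 3525 MB.
Lower bound: ⌈3525/875⌉ = 5 discs.
A packing using 5 discs:
  disc 1: 625 + 250 = 875
  disc 2: 350 + 325 + 200 = 875
  disc 3: 300 + 300 + 275 = 875
  disc 4: 250 + 250 + 150 + 125 = 775
  disc 5: 125 = 125
This matches the lower bound, so 5 is optimal.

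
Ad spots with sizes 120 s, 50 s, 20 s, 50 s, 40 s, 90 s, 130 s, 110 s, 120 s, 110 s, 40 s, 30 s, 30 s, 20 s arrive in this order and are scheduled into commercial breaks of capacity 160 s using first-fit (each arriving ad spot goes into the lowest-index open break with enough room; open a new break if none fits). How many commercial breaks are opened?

7

  120 → break 1 (new)  [load 120/160]
  50 → break 2 (new)  [load 50/160]
  20 → break 1  [load 140/160]
  50 → break 2  [load 100/160]
  40 → break 2  [load 140/160]
  90 → break 3 (new)  [load 90/160]
  130 → break 4 (new)  [load 130/160]
  110 → break 5 (new)  [load 110/160]
  120 → break 6 (new)  [load 120/160]
  110 → break 7 (new)  [load 110/160]
  40 → break 3  [load 130/160]
  30 → break 3  [load 160/160]
  30 → break 4  [load 160/160]
  20 → break 1  [load 160/160]
7 commercial breaks opened.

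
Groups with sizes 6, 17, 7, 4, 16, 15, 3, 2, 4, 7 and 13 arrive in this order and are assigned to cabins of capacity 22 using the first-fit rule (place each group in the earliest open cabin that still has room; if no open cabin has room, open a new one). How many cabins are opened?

5

  6 → cabin 1 (new)  [load 6/22]
  17 → cabin 2 (new)  [load 17/22]
  7 → cabin 1  [load 13/22]
  4 → cabin 1  [load 17/22]
  16 → cabin 3 (new)  [load 16/22]
  15 → cabin 4 (new)  [load 15/22]
  3 → cabin 1  [load 20/22]
  2 → cabin 1  [load 22/22]
  4 → cabin 2  [load 21/22]
  7 → cabin 4  [load 22/22]
  13 → cabin 5 (new)  [load 13/22]
5 cabins opened.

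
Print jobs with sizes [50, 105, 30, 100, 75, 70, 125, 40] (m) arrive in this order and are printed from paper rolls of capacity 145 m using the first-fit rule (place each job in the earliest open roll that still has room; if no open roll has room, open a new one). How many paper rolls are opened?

  50 → roll 1 (new)  [load 50/145]
  105 → roll 2 (new)  [load 105/145]
  30 → roll 1  [load 80/145]
  100 → roll 3 (new)  [load 100/145]
  75 → roll 4 (new)  [load 75/145]
  70 → roll 4  [load 145/145]
  125 → roll 5 (new)  [load 125/145]
  40 → roll 1  [load 120/145]
5 paper rolls opened.

5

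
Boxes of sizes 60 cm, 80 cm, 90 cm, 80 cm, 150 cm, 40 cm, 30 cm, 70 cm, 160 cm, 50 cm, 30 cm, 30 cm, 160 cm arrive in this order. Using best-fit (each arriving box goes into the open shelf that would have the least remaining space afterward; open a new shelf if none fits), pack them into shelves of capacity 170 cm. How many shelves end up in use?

7

  60 → shelf 1 (new)  [load 60/170]
  80 → shelf 1  [load 140/170]
  90 → shelf 2 (new)  [load 90/170]
  80 → shelf 2  [load 170/170]
  150 → shelf 3 (new)  [load 150/170]
  40 → shelf 4 (new)  [load 40/170]
  30 → shelf 1  [load 170/170]
  70 → shelf 4  [load 110/170]
  160 → shelf 5 (new)  [load 160/170]
  50 → shelf 4  [load 160/170]
  30 → shelf 6 (new)  [load 30/170]
  30 → shelf 6  [load 60/170]
  160 → shelf 7 (new)  [load 160/170]
7 shelves opened.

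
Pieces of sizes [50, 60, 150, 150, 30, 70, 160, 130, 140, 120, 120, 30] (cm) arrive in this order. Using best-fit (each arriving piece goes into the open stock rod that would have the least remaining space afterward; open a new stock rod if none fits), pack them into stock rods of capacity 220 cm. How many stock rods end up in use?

  50 → stock rod 1 (new)  [load 50/220]
  60 → stock rod 1  [load 110/220]
  150 → stock rod 2 (new)  [load 150/220]
  150 → stock rod 3 (new)  [load 150/220]
  30 → stock rod 2  [load 180/220]
  70 → stock rod 3  [load 220/220]
  160 → stock rod 4 (new)  [load 160/220]
  130 → stock rod 5 (new)  [load 130/220]
  140 → stock rod 6 (new)  [load 140/220]
  120 → stock rod 7 (new)  [load 120/220]
  120 → stock rod 8 (new)  [load 120/220]
  30 → stock rod 2  [load 210/220]
8 stock rods opened.

8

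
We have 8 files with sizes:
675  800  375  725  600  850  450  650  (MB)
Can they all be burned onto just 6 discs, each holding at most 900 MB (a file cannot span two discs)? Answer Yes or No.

No

Total = 5125 MB; ⌈5125/900⌉ = 6.
The bound of 6 does not rule out 6, but exhaustive search shows no assignment into 6 discs of capacity 900 MB exists — the minimum is 7.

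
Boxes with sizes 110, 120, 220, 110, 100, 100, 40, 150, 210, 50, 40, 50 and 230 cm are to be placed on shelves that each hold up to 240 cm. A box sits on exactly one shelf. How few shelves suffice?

Total = 230 + 220 + 210 + 150 + 120 + 110 + 110 + 100 + 100 + 50 + 50 + 40 + 40 = 1530 cm.
Lower bound: ⌈1530/240⌉ = 7 shelves.
A packing using 7 shelves:
  shelf 1: 230 = 230
  shelf 2: 220 = 220
  shelf 3: 210 = 210
  shelf 4: 150 + 50 + 40 = 240
  shelf 5: 120 + 110 = 230
  shelf 6: 110 + 100 = 210
  shelf 7: 100 + 50 + 40 = 190
This matches the lower bound, so 7 is optimal.

7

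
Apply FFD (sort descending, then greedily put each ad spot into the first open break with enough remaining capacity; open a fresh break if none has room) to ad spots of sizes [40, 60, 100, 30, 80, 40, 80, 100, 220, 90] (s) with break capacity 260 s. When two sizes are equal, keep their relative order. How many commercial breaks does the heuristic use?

Sorted descending: 220, 100, 100, 90, 80, 80, 60, 40, 40, 30.
  220 → break 1 (new)  [load 220/260]
  100 → break 2 (new)  [load 100/260]
  100 → break 2  [load 200/260]
  90 → break 3 (new)  [load 90/260]
  80 → break 3  [load 170/260]
  80 → break 3  [load 250/260]
  60 → break 2  [load 260/260]
  40 → break 1  [load 260/260]
  40 → break 4 (new)  [load 40/260]
  30 → break 4  [load 70/260]
4 commercial breaks opened.

4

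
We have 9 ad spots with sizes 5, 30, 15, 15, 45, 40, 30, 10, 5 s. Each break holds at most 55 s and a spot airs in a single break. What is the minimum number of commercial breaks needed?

Total = 45 + 40 + 30 + 30 + 15 + 15 + 10 + 5 + 5 = 195 s.
Lower bound: ⌈195/55⌉ = 4 commercial breaks.
A packing using 4 commercial breaks:
  break 1: 45 + 10 = 55
  break 2: 40 + 15 = 55
  break 3: 30 + 15 + 5 + 5 = 55
  break 4: 30 = 30
This matches the lower bound, so 4 is optimal.

4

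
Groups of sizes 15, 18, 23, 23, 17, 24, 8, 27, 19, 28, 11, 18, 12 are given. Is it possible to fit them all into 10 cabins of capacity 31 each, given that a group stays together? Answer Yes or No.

A valid assignment using 10 cabins:
  cabin 1: 28 = 28
  cabin 2: 27 = 27
  cabin 3: 24 = 24
  cabin 4: 23 + 8 = 31
  cabin 5: 23 = 23
  cabin 6: 19 + 12 = 31
  cabin 7: 18 + 11 = 29
  cabin 8: 18 = 18
  cabin 9: 17 = 17
  cabin 10: 15 = 15
Every load is within 31, so 10 cabins suffice.

Yes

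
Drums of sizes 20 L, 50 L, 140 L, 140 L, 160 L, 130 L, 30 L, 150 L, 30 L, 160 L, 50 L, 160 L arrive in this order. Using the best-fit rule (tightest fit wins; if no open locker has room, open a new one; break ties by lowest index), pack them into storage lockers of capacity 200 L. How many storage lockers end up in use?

  20 → locker 1 (new)  [load 20/200]
  50 → locker 1  [load 70/200]
  140 → locker 2 (new)  [load 140/200]
  140 → locker 3 (new)  [load 140/200]
  160 → locker 4 (new)  [load 160/200]
  130 → locker 1  [load 200/200]
  30 → locker 4  [load 190/200]
  150 → locker 5 (new)  [load 150/200]
  30 → locker 5  [load 180/200]
  160 → locker 6 (new)  [load 160/200]
  50 → locker 2  [load 190/200]
  160 → locker 7 (new)  [load 160/200]
7 storage lockers opened.

7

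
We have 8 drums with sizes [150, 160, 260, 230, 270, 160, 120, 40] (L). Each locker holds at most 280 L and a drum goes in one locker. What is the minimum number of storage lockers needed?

Total = 270 + 260 + 230 + 160 + 160 + 150 + 120 + 40 = 1390 L.
Lower bound: ⌈1390/280⌉ = 5 storage lockers.
Also, 6 drums each exceed 140 L, and no two of those can share a locker, so at least 6 storage lockers are needed.
A packing using 6 storage lockers:
  locker 1: 270 = 270
  locker 2: 260 = 260
  locker 3: 230 + 40 = 270
  locker 4: 160 + 120 = 280
  locker 5: 160 = 160
  locker 6: 150 = 150
This matches the lower bound, so 6 is optimal.

6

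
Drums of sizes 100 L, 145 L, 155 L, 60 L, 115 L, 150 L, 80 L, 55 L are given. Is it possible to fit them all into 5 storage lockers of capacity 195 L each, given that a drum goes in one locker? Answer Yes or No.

Total = 860 L; ⌈860/195⌉ = 5.
The bound of 5 does not rule out 5, but exhaustive search shows no assignment into 5 storage lockers of capacity 195 L exists — the minimum is 6.

No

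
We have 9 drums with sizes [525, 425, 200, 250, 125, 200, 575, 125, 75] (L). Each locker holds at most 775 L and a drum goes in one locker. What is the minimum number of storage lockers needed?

4

Total = 575 + 525 + 425 + 250 + 200 + 200 + 125 + 125 + 75 = 2500 L.
Lower bound: ⌈2500/775⌉ = 4 storage lockers.
A packing using 4 storage lockers:
  locker 1: 575 + 200 = 775
  locker 2: 525 + 250 = 775
  locker 3: 425 + 200 + 125 = 750
  locker 4: 125 + 75 = 200
This matches the lower bound, so 4 is optimal.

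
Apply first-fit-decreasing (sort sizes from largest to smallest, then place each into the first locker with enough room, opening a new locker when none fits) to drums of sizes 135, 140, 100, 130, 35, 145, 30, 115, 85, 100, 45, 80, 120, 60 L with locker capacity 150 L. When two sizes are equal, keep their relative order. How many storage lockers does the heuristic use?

Sorted descending: 145, 140, 135, 130, 120, 115, 100, 100, 85, 80, 60, 45, 35, 30.
  145 → locker 1 (new)  [load 145/150]
  140 → locker 2 (new)  [load 140/150]
  135 → locker 3 (new)  [load 135/150]
  130 → locker 4 (new)  [load 130/150]
  120 → locker 5 (new)  [load 120/150]
  115 → locker 6 (new)  [load 115/150]
  100 → locker 7 (new)  [load 100/150]
  100 → locker 8 (new)  [load 100/150]
  85 → locker 9 (new)  [load 85/150]
  80 → locker 10 (new)  [load 80/150]
  60 → locker 9  [load 145/150]
  45 → locker 7  [load 145/150]
  35 → locker 6  [load 150/150]
  30 → locker 5  [load 150/150]
10 storage lockers opened.

10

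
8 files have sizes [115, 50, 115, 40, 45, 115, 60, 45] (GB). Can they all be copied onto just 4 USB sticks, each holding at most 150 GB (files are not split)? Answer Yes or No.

Total = 585 GB; ⌈585/150⌉ = 4.
The bound of 4 does not rule out 4, but exhaustive search shows no assignment into 4 USB sticks of capacity 150 GB exists — the minimum is 5.

No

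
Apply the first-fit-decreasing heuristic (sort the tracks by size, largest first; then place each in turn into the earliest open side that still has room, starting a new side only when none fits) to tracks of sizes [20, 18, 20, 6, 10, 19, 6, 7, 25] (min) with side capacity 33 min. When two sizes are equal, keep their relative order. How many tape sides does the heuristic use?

Sorted descending: 25, 20, 20, 19, 18, 10, 7, 6, 6.
  25 → side 1 (new)  [load 25/33]
  20 → side 2 (new)  [load 20/33]
  20 → side 3 (new)  [load 20/33]
  19 → side 4 (new)  [load 19/33]
  18 → side 5 (new)  [load 18/33]
  10 → side 2  [load 30/33]
  7 → side 1  [load 32/33]
  6 → side 3  [load 26/33]
  6 → side 3  [load 32/33]
5 tape sides opened.

5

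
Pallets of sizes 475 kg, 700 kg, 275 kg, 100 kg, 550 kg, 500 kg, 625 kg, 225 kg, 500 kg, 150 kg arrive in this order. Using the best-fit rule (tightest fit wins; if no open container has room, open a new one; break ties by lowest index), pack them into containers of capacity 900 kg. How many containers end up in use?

6

  475 → container 1 (new)  [load 475/900]
  700 → container 2 (new)  [load 700/900]
  275 → container 1  [load 750/900]
  100 → container 1  [load 850/900]
  550 → container 3 (new)  [load 550/900]
  500 → container 4 (new)  [load 500/900]
  625 → container 5 (new)  [load 625/900]
  225 → container 5  [load 850/900]
  500 → container 6 (new)  [load 500/900]
  150 → container 2  [load 850/900]
6 containers opened.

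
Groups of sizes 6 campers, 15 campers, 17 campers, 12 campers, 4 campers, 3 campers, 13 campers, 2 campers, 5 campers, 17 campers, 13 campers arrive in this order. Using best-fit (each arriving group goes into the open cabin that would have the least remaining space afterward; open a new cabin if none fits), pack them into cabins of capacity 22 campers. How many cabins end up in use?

  6 → cabin 1 (new)  [load 6/22]
  15 → cabin 1  [load 21/22]
  17 → cabin 2 (new)  [load 17/22]
  12 → cabin 3 (new)  [load 12/22]
  4 → cabin 2  [load 21/22]
  3 → cabin 3  [load 15/22]
  13 → cabin 4 (new)  [load 13/22]
  2 → cabin 3  [load 17/22]
  5 → cabin 3  [load 22/22]
  17 → cabin 5 (new)  [load 17/22]
  13 → cabin 6 (new)  [load 13/22]
6 cabins opened.

6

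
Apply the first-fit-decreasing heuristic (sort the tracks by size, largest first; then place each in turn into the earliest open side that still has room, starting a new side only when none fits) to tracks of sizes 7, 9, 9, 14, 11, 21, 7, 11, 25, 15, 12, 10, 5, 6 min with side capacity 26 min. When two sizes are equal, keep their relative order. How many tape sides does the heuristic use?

Sorted descending: 25, 21, 15, 14, 12, 11, 11, 10, 9, 9, 7, 7, 6, 5.
  25 → side 1 (new)  [load 25/26]
  21 → side 2 (new)  [load 21/26]
  15 → side 3 (new)  [load 15/26]
  14 → side 4 (new)  [load 14/26]
  12 → side 4  [load 26/26]
  11 → side 3  [load 26/26]
  11 → side 5 (new)  [load 11/26]
  10 → side 5  [load 21/26]
  9 → side 6 (new)  [load 9/26]
  9 → side 6  [load 18/26]
  7 → side 6  [load 25/26]
  7 → side 7 (new)  [load 7/26]
  6 → side 7  [load 13/26]
  5 → side 2  [load 26/26]
7 tape sides opened.

7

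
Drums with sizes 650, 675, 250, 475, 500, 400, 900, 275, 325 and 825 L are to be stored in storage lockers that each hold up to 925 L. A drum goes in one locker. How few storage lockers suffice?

6

Total = 900 + 825 + 675 + 650 + 500 + 475 + 400 + 325 + 275 + 250 = 5275 L.
Lower bound: ⌈5275/925⌉ = 6 storage lockers.
A packing using 6 storage lockers:
  locker 1: 900 = 900
  locker 2: 825 = 825
  locker 3: 675 + 250 = 925
  locker 4: 650 + 275 = 925
  locker 5: 500 + 400 = 900
  locker 6: 475 + 325 = 800
This matches the lower bound, so 6 is optimal.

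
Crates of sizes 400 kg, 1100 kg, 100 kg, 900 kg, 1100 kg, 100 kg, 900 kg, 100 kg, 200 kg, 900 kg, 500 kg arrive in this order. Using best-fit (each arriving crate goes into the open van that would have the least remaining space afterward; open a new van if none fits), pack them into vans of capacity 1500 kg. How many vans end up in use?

  400 → van 1 (new)  [load 400/1500]
  1100 → van 1  [load 1500/1500]
  100 → van 2 (new)  [load 100/1500]
  900 → van 2  [load 1000/1500]
  1100 → van 3 (new)  [load 1100/1500]
  100 → van 3  [load 1200/1500]
  900 → van 4 (new)  [load 900/1500]
  100 → van 3  [load 1300/1500]
  200 → van 3  [load 1500/1500]
  900 → van 5 (new)  [load 900/1500]
  500 → van 2  [load 1500/1500]
5 vans opened.

5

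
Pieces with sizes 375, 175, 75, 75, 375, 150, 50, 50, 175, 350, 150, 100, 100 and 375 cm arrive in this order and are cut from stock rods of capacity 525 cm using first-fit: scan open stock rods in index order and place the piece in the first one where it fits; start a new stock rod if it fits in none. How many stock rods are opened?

  375 → stock rod 1 (new)  [load 375/525]
  175 → stock rod 2 (new)  [load 175/525]
  75 → stock rod 1  [load 450/525]
  75 → stock rod 1  [load 525/525]
  375 → stock rod 3 (new)  [load 375/525]
  150 → stock rod 2  [load 325/525]
  50 → stock rod 2  [load 375/525]
  50 → stock rod 2  [load 425/525]
  175 → stock rod 4 (new)  [load 175/525]
  350 → stock rod 4  [load 525/525]
  150 → stock rod 3  [load 525/525]
  100 → stock rod 2  [load 525/525]
  100 → stock rod 5 (new)  [load 100/525]
  375 → stock rod 5  [load 475/525]
5 stock rods opened.

5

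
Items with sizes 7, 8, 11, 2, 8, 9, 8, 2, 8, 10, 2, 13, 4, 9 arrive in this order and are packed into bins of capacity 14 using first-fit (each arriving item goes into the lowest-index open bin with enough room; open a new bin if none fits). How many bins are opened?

  7 → bin 1 (new)  [load 7/14]
  8 → bin 2 (new)  [load 8/14]
  11 → bin 3 (new)  [load 11/14]
  2 → bin 1  [load 9/14]
  8 → bin 4 (new)  [load 8/14]
  9 → bin 5 (new)  [load 9/14]
  8 → bin 6 (new)  [load 8/14]
  2 → bin 1  [load 11/14]
  8 → bin 7 (new)  [load 8/14]
  10 → bin 8 (new)  [load 10/14]
  2 → bin 1  [load 13/14]
  13 → bin 9 (new)  [load 13/14]
  4 → bin 2  [load 12/14]
  9 → bin 10 (new)  [load 9/14]
10 bins opened.

10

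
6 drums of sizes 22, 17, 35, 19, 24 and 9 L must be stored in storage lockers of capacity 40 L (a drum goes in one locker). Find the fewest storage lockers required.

4

Total = 35 + 24 + 22 + 19 + 17 + 9 = 126 L.
Lower bound: ⌈126/40⌉ = 4 storage lockers.
A packing using 4 storage lockers:
  locker 1: 35 = 35
  locker 2: 24 + 9 = 33
  locker 3: 22 + 17 = 39
  locker 4: 19 = 19
This matches the lower bound, so 4 is optimal.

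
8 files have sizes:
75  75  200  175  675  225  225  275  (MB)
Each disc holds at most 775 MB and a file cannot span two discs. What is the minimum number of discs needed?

Total = 675 + 275 + 225 + 225 + 200 + 175 + 75 + 75 = 1925 MB.
Lower bound: ⌈1925/775⌉ = 3 discs.
A packing using 3 discs:
  disc 1: 675 + 75 = 750
  disc 2: 275 + 225 + 225 = 725
  disc 3: 200 + 175 + 75 = 450
This matches the lower bound, so 3 is optimal.

3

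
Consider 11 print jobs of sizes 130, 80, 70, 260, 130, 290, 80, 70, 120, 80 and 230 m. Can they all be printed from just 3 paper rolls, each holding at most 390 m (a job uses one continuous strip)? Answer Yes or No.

Total = 1540 m; ⌈1540/390⌉ = 4.
At least 4 paper rolls are required, but only 3 are allowed.

No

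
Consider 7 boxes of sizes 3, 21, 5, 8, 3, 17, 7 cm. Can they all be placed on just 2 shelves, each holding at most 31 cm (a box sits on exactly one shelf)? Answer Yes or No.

Total = 64 cm; ⌈64/31⌉ = 3.
At least 3 shelves are required, but only 2 are allowed.

No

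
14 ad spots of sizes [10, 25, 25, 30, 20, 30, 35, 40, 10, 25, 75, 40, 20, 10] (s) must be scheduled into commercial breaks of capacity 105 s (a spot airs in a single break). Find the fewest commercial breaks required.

Total = 75 + 40 + 40 + 35 + 30 + 30 + 25 + 25 + 25 + 20 + 20 + 10 + 10 + 10 = 395 s.
Lower bound: ⌈395/105⌉ = 4 commercial breaks.
A packing using 4 commercial breaks:
  break 1: 75 + 30 = 105
  break 2: 40 + 40 + 25 = 105
  break 3: 35 + 30 + 25 + 10 = 100
  break 4: 25 + 20 + 20 + 10 + 10 = 85
This matches the lower bound, so 4 is optimal.

4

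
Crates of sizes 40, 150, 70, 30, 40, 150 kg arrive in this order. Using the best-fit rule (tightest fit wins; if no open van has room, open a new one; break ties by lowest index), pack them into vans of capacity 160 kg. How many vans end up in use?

  40 → van 1 (new)  [load 40/160]
  150 → van 2 (new)  [load 150/160]
  70 → van 1  [load 110/160]
  30 → van 1  [load 140/160]
  40 → van 3 (new)  [load 40/160]
  150 → van 4 (new)  [load 150/160]
4 vans opened.

4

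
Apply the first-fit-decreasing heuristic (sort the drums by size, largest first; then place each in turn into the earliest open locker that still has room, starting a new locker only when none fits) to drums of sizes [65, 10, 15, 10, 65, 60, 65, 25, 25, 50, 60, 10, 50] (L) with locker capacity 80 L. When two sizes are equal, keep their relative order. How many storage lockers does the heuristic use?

7

Sorted descending: 65, 65, 65, 60, 60, 50, 50, 25, 25, 15, 10, 10, 10.
  65 → locker 1 (new)  [load 65/80]
  65 → locker 2 (new)  [load 65/80]
  65 → locker 3 (new)  [load 65/80]
  60 → locker 4 (new)  [load 60/80]
  60 → locker 5 (new)  [load 60/80]
  50 → locker 6 (new)  [load 50/80]
  50 → locker 7 (new)  [load 50/80]
  25 → locker 6  [load 75/80]
  25 → locker 7  [load 75/80]
  15 → locker 1  [load 80/80]
  10 → locker 2  [load 75/80]
  10 → locker 3  [load 75/80]
  10 → locker 4  [load 70/80]
7 storage lockers opened.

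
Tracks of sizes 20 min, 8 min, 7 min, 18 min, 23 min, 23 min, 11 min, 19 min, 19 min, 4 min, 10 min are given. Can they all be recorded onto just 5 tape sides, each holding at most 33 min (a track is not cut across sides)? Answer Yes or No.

Total = 162 min; ⌈162/33⌉ = 5.
6 tracks each exceed half the capacity and cannot share a side, forcing at least 6 tape sides.
At least 6 tape sides are required, but only 5 are allowed.

No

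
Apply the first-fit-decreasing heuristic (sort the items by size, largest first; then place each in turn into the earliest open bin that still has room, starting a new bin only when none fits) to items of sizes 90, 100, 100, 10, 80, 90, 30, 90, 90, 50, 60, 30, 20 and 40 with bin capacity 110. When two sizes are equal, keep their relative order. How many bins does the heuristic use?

Sorted descending: 100, 100, 90, 90, 90, 90, 80, 60, 50, 40, 30, 30, 20, 10.
  100 → bin 1 (new)  [load 100/110]
  100 → bin 2 (new)  [load 100/110]
  90 → bin 3 (new)  [load 90/110]
  90 → bin 4 (new)  [load 90/110]
  90 → bin 5 (new)  [load 90/110]
  90 → bin 6 (new)  [load 90/110]
  80 → bin 7 (new)  [load 80/110]
  60 → bin 8 (new)  [load 60/110]
  50 → bin 8  [load 110/110]
  40 → bin 9 (new)  [load 40/110]
  30 → bin 7  [load 110/110]
  30 → bin 9  [load 70/110]
  20 → bin 3  [load 110/110]
  10 → bin 1  [load 110/110]
9 bins opened.

9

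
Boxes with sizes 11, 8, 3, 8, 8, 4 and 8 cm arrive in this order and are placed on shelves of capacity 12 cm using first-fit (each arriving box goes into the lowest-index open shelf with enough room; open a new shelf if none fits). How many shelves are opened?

  11 → shelf 1 (new)  [load 11/12]
  8 → shelf 2 (new)  [load 8/12]
  3 → shelf 2  [load 11/12]
  8 → shelf 3 (new)  [load 8/12]
  8 → shelf 4 (new)  [load 8/12]
  4 → shelf 3  [load 12/12]
  8 → shelf 5 (new)  [load 8/12]
5 shelves opened.

5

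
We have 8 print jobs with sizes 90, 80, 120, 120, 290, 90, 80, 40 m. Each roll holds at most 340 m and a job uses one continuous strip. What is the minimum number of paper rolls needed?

3

Total = 290 + 120 + 120 + 90 + 90 + 80 + 80 + 40 = 910 m.
Lower bound: ⌈910/340⌉ = 3 paper rolls.
A packing using 3 paper rolls:
  roll 1: 290 + 40 = 330
  roll 2: 120 + 120 + 90 = 330
  roll 3: 90 + 80 + 80 = 250
This matches the lower bound, so 3 is optimal.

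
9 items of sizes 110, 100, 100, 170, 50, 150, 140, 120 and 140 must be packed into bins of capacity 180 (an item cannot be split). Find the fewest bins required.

8

Total = 170 + 150 + 140 + 140 + 120 + 110 + 100 + 100 + 50 = 1080.
Lower bound: ⌈1080/180⌉ = 6 bins.
Also, 8 items each exceed 90, and no two of those can share a bin, so at least 8 bins are needed.
A packing using 8 bins:
  bin 1: 170 = 170
  bin 2: 150 = 150
  bin 3: 140 = 140
  bin 4: 140 = 140
  bin 5: 120 + 50 = 170
  bin 6: 110 = 110
  bin 7: 100 = 100
  bin 8: 100 = 100
This matches the lower bound, so 8 is optimal.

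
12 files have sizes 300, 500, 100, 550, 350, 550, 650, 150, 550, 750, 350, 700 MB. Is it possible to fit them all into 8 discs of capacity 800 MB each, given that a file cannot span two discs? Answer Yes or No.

Yes

A valid assignment using 8 discs:
  disc 1: 750 = 750
  disc 2: 700 + 100 = 800
  disc 3: 650 + 150 = 800
  disc 4: 550 = 550
  disc 5: 550 = 550
  disc 6: 550 = 550
  disc 7: 500 + 300 = 800
  disc 8: 350 + 350 = 700
Every load is within 800 MB, so 8 discs suffice.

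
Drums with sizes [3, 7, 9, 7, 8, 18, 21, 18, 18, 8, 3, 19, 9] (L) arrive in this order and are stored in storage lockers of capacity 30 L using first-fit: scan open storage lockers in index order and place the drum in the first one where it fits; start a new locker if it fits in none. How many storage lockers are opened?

6

  3 → locker 1 (new)  [load 3/30]
  7 → locker 1  [load 10/30]
  9 → locker 1  [load 19/30]
  7 → locker 1  [load 26/30]
  8 → locker 2 (new)  [load 8/30]
  18 → locker 2  [load 26/30]
  21 → locker 3 (new)  [load 21/30]
  18 → locker 4 (new)  [load 18/30]
  18 → locker 5 (new)  [load 18/30]
  8 → locker 3  [load 29/30]
  3 → locker 1  [load 29/30]
  19 → locker 6 (new)  [load 19/30]
  9 → locker 4  [load 27/30]
6 storage lockers opened.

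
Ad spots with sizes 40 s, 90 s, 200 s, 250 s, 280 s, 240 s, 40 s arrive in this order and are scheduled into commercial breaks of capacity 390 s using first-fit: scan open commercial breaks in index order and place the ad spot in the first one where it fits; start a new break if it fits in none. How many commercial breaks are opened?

4

  40 → break 1 (new)  [load 40/390]
  90 → break 1  [load 130/390]
  200 → break 1  [load 330/390]
  250 → break 2 (new)  [load 250/390]
  280 → break 3 (new)  [load 280/390]
  240 → break 4 (new)  [load 240/390]
  40 → break 1  [load 370/390]
4 commercial breaks opened.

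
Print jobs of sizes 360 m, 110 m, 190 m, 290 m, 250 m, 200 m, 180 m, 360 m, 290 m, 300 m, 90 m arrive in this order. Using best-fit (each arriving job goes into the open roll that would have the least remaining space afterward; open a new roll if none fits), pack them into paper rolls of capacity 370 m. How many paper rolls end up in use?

9

  360 → roll 1 (new)  [load 360/370]
  110 → roll 2 (new)  [load 110/370]
  190 → roll 2  [load 300/370]
  290 → roll 3 (new)  [load 290/370]
  250 → roll 4 (new)  [load 250/370]
  200 → roll 5 (new)  [load 200/370]
  180 → roll 6 (new)  [load 180/370]
  360 → roll 7 (new)  [load 360/370]
  290 → roll 8 (new)  [load 290/370]
  300 → roll 9 (new)  [load 300/370]
  90 → roll 4  [load 340/370]
9 paper rolls opened.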